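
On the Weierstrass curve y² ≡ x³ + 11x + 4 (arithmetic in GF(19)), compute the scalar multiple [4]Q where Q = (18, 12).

Repeated addition: build up to 4Q.
2Q: tangent at (18, 12): λ = (3·18² + 11)/(2·12) ≡ 14/5. 5⁻¹ ≡ 4 (mod 19), so λ ≡ 14·4 ≡ 18.
  x = λ² - 18 - 18 = 324 - 36 ≡ 3; y = λ·(18 - 3) - 12 ≡ 11. → (3, 11)
3Q: (3, 11) + (18, 12). λ = (12 - 11)/(18 - 3) ≡ 1/15 mod 19. 15⁻¹ ≡ 14 (mod 19) since 15·14 = 210 ≡ 1, so λ ≡ 14.
  x = λ² - 3 - 18 = 196 - 21 ≡ 4; y = λ·(3 - 4) - 11 ≡ 13. → (4, 13)
4Q: (4, 13) + (18, 12). λ = (12 - 13)/(18 - 4) ≡ 18/14 mod 19. 14⁻¹ ≡ 15 (mod 19) since 14·15 = 210 ≡ 1, so λ ≡ 4.
  x = λ² - 4 - 18 = 16 - 22 ≡ 13; y = λ·(4 - 13) - 13 ≡ 8. → (13, 8)

(13, 8)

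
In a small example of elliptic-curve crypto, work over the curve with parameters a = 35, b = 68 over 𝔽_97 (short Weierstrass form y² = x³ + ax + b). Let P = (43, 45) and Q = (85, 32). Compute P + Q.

(70, 95)

(43, 45) + (85, 32). λ = (32 - 45)/(85 - 43) ≡ 84/42 mod 97. 42⁻¹ ≡ 67 (mod 97), so λ ≡ 2.
  x = λ² - 43 - 85 = 4 - 128 ≡ 70; y = λ·(43 - 70) - 45 ≡ 95. → (70, 95)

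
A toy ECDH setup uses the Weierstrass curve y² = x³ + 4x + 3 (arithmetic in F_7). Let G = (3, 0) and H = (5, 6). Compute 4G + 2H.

(5, 1)

First 4G:
Repeated addition: build up to 4G.
2G: (3, 0) + (3, 0): same x and y₁ ≡ -y₂, so the sum is O.
3G: O + (3, 0) = (3, 0) (identity).
4G: (3, 0) + (3, 0): same x and y₁ ≡ -y₂, so the sum is O.
4G = O.
Next 2H:
Repeated addition: build up to 2H.
2H: tangent at (5, 6): λ = (3·5² + 4)/(2·6) ≡ 2/5. 5⁻¹ ≡ 3 (mod 7), so λ ≡ 2·3 ≡ 6.
  x = λ² - 5 - 5 = 36 - 10 ≡ 5; y = λ·(5 - 5) - 6 ≡ 1. → (5, 1)
2H = (5, 1).
Finally 4G + 2H:
O + (5, 1) = (5, 1) (identity).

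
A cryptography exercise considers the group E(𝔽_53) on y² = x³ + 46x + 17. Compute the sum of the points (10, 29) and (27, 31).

(10, 29) + (27, 31). λ = (31 - 29)/(27 - 10) ≡ 2/17 mod 53. 17⁻¹ ≡ 25 (mod 53), so λ ≡ 50.
  x = λ² - 10 - 27 = 2500 - 37 ≡ 25; y = λ·(10 - 25) - 29 ≡ 16. → (25, 16)

(25, 16)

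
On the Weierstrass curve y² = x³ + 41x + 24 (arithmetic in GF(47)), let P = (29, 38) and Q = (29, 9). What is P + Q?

The two points share x = 29 and their y-coordinates satisfy 38 + 9 ≡ 0 (mod 47), so they are inverses. Their sum is O.

O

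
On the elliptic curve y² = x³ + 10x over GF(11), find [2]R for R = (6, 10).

(4, 4)

tangent at (6, 10): λ = (3·6² + 10)/(2·10) ≡ 8/9. 9⁻¹ ≡ 5 (mod 11), so λ ≡ 8·5 ≡ 7.
  x = λ² - 6 - 6 = 49 - 12 ≡ 4; y = λ·(6 - 4) - 10 ≡ 4. → (4, 4)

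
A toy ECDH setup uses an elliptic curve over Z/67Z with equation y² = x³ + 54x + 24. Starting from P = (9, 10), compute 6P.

(57, 5)

Double-and-add on 6 = (110)₂. Start with P = (9, 10) for the leading 1-bit.
double: tangent at (9, 10): λ = (3·9² + 54)/(2·10) ≡ 29/20. 20⁻¹ ≡ 57 (mod 67), so λ ≡ 29·57 ≡ 45.
  x = λ² - 9 - 9 = 2025 - 18 ≡ 64; y = λ·(9 - 64) - 10 ≡ 61. → (64, 61)
add P: (64, 61) + (9, 10). λ = (10 - 61)/(9 - 64) ≡ 16/12 mod 67. 12⁻¹ ≡ 28 (mod 67), so λ ≡ 46.
  x = λ² - 64 - 9 = 2116 - 73 ≡ 33; y = λ·(64 - 33) - 61 ≡ 25. → (33, 25)
double: tangent at (33, 25): λ = (3·33² + 54)/(2·25) ≡ 38/50. 50⁻¹ ≡ 63 (mod 67) since 50·63 = 3150 ≡ 1, so λ ≡ 38·63 ≡ 49.
  x = λ² - 33 - 33 = 2401 - 66 ≡ 57; y = λ·(33 - 57) - 25 ≡ 5. → (57, 5)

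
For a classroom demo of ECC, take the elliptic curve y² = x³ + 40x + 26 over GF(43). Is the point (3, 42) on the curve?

yes

y² = 42² ≡ 1; x³ + 40x + 26 = 173 ≡ 1 (mod 43). 1 = 1.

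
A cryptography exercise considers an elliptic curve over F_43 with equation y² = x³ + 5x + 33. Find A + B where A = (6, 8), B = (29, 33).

(6, 8) + (29, 33). λ = (33 - 8)/(29 - 6) ≡ 25/23 mod 43. 23⁻¹ ≡ 15 (mod 43), so λ ≡ 31.
  x = λ² - 6 - 29 = 961 - 35 ≡ 23; y = λ·(6 - 23) - 8 ≡ 24. → (23, 24)

(23, 24)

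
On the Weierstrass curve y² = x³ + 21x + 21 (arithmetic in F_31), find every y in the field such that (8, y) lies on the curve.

x³ + 21x + 21 = 701 ≡ 19 (mod 31).
Square roots of 19 mod 31: 9 and 22 (since 9² = 81 ≡ 19).

9, 22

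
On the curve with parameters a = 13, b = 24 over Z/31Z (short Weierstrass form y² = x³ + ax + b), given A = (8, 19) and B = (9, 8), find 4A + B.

First 4A:
Double-and-add on 4 = (100)₂. Start with A = (8, 19) for the leading 1-bit.
double: tangent at (8, 19): λ = (3·8² + 13)/(2·19) ≡ 19/7. 7⁻¹ ≡ 9 (mod 31) since 7·9 = 63 ≡ 1, so λ ≡ 19·9 ≡ 16.
  x = λ² - 8 - 8 = 256 - 16 ≡ 23; y = λ·(8 - 23) - 19 ≡ 20. → (23, 20)
double: tangent at (23, 20): λ = (3·23² + 13)/(2·20) ≡ 19/9. 9⁻¹ ≡ 7 (mod 31), so λ ≡ 19·7 ≡ 9.
  x = λ² - 23 - 23 = 81 - 46 ≡ 4; y = λ·(23 - 4) - 20 ≡ 27. → (4, 27)
4A = (4, 27).
Finally 4A + B:
(4, 27) + (9, 8). λ = (8 - 27)/(9 - 4) ≡ 12/5 mod 31. 5⁻¹ ≡ 25 (mod 31), so λ ≡ 21.
  x = λ² - 4 - 9 = 441 - 13 ≡ 25; y = λ·(4 - 25) - 27 ≡ 28. → (25, 28)

(25, 28)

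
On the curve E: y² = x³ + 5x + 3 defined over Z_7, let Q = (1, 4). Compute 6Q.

Double-and-add on 6 = (110)₂. Start with Q = (1, 4) for the leading 1-bit.
double: tangent at (1, 4): λ = (3·1² + 5)/(2·4) ≡ 1/1. 1⁻¹ ≡ 1 (mod 7) since 1·1 = 1 ≡ 1, so λ ≡ 1·1 ≡ 1.
  x = λ² - 1 - 1 = 1 - 2 ≡ 6; y = λ·(1 - 6) - 4 ≡ 5. → (6, 5)
add Q: (6, 5) + (1, 4). λ = (4 - 5)/(1 - 6) ≡ 6/2 mod 7. 2⁻¹ ≡ 4 (mod 7) since 2·4 = 8 ≡ 1, so λ ≡ 3.
  x = λ² - 6 - 1 = 9 - 7 ≡ 2; y = λ·(6 - 2) - 5 ≡ 0. → (2, 0)
double: (2, 0) + (2, 0): same x and y₁ ≡ -y₂, so the sum is 𝒪.

O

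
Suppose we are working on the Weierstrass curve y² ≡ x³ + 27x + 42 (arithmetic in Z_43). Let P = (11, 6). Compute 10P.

Repeated addition: build up to 10P.
2P: tangent at (11, 6): λ = (3·11² + 27)/(2·6) ≡ 3/12. 12⁻¹ ≡ 18 (mod 43) since 12·18 = 216 ≡ 1, so λ ≡ 3·18 ≡ 11.
  x = λ² - 11 - 11 = 121 - 22 ≡ 13; y = λ·(11 - 13) - 6 ≡ 15. → (13, 15)
3P: (13, 15) + (11, 6). λ = (6 - 15)/(11 - 13) ≡ 34/41 mod 43. 41⁻¹ ≡ 21 (mod 43), so λ ≡ 26.
  x = λ² - 13 - 11 = 676 - 24 ≡ 7; y = λ·(13 - 7) - 15 ≡ 12. → (7, 12)
4P: (7, 12) + (11, 6). λ = (6 - 12)/(11 - 7) ≡ 37/4 mod 43. 4⁻¹ ≡ 11 (mod 43) since 4·11 = 44 ≡ 1, so λ ≡ 20.
  x = λ² - 7 - 11 = 400 - 18 ≡ 38; y = λ·(7 - 38) - 12 ≡ 13. → (38, 13)
5P: (38, 13) + (11, 6). λ = (6 - 13)/(11 - 38) ≡ 36/16 mod 43. 16⁻¹ ≡ 35 (mod 43), so λ ≡ 13.
  x = λ² - 38 - 11 = 169 - 49 ≡ 34; y = λ·(38 - 34) - 13 ≡ 39. → (34, 39)
6P: (34, 39) + (11, 6). λ = (6 - 39)/(11 - 34) ≡ 10/20 mod 43. 20⁻¹ ≡ 28 (mod 43), so λ ≡ 22.
  x = λ² - 34 - 11 = 484 - 45 ≡ 9; y = λ·(34 - 9) - 39 ≡ 38. → (9, 38)
7P: (9, 38) + (11, 6). λ = (6 - 38)/(11 - 9) ≡ 11/2 mod 43. 2⁻¹ ≡ 22 (mod 43), so λ ≡ 27.
  x = λ² - 9 - 11 = 729 - 20 ≡ 21; y = λ·(9 - 21) - 38 ≡ 25. → (21, 25)
8P: (21, 25) + (11, 6). λ = (6 - 25)/(11 - 21) ≡ 24/33 mod 43. 33⁻¹ ≡ 30 (mod 43), so λ ≡ 32.
  x = λ² - 21 - 11 = 1024 - 32 ≡ 3; y = λ·(21 - 3) - 25 ≡ 35. → (3, 35)
9P: (3, 35) + (11, 6). λ = (6 - 35)/(11 - 3) ≡ 14/8 mod 43. 8⁻¹ ≡ 27 (mod 43), so λ ≡ 34.
  x = λ² - 3 - 11 = 1156 - 14 ≡ 24; y = λ·(3 - 24) - 35 ≡ 25. → (24, 25)
10P: (24, 25) + (11, 6). λ = (6 - 25)/(11 - 24) ≡ 24/30 mod 43. 30⁻¹ ≡ 33 (mod 43) since 30·33 = 990 ≡ 1, so λ ≡ 18.
  x = λ² - 24 - 11 = 324 - 35 ≡ 31; y = λ·(24 - 31) - 25 ≡ 21. → (31, 21)

(31, 21)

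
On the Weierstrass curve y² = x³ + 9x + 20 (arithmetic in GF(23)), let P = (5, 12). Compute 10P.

Repeated addition: build up to 10P.
2P: tangent at (5, 12): λ = (3·5² + 9)/(2·12) ≡ 15/1. 1⁻¹ ≡ 1 (mod 23), so λ ≡ 15·1 ≡ 15.
  x = λ² - 5 - 5 = 225 - 10 ≡ 8; y = λ·(5 - 8) - 12 ≡ 12. → (8, 12)
3P: (8, 12) + (5, 12). λ = (12 - 12)/(5 - 8) ≡ 0/20 mod 23. 20⁻¹ ≡ 15 (mod 23), so λ ≡ 0.
  x = λ² - 8 - 5 = 0 - 13 ≡ 10; y = λ·(8 - 10) - 12 ≡ 11. → (10, 11)
4P: (10, 11) + (5, 12). λ = (12 - 11)/(5 - 10) ≡ 1/18 mod 23. 18⁻¹ ≡ 9 (mod 23), so λ ≡ 9.
  x = λ² - 10 - 5 = 81 - 15 ≡ 20; y = λ·(10 - 20) - 11 ≡ 14. → (20, 14)
5P: (20, 14) + (5, 12). λ = (12 - 14)/(5 - 20) ≡ 21/8 mod 23. 8⁻¹ ≡ 3 (mod 23), so λ ≡ 17.
  x = λ² - 20 - 5 = 289 - 25 ≡ 11; y = λ·(20 - 11) - 14 ≡ 1. → (11, 1)
6P: (11, 1) + (5, 12). λ = (12 - 1)/(5 - 11) ≡ 11/17 mod 23. 17⁻¹ ≡ 19 (mod 23) since 17·19 = 323 ≡ 1, so λ ≡ 2.
  x = λ² - 11 - 5 = 4 - 16 ≡ 11; y = λ·(11 - 11) - 1 ≡ 22. → (11, 22)
7P: (11, 22) + (5, 12). λ = (12 - 22)/(5 - 11) ≡ 13/17 mod 23. 17⁻¹ ≡ 19 (mod 23) since 17·19 = 323 ≡ 1, so λ ≡ 17.
  x = λ² - 11 - 5 = 289 - 16 ≡ 20; y = λ·(11 - 20) - 22 ≡ 9. → (20, 9)
8P: (20, 9) + (5, 12). λ = (12 - 9)/(5 - 20) ≡ 3/8 mod 23. 8⁻¹ ≡ 3 (mod 23), so λ ≡ 9.
  x = λ² - 20 - 5 = 81 - 25 ≡ 10; y = λ·(20 - 10) - 9 ≡ 12. → (10, 12)
9P: (10, 12) + (5, 12). λ = (12 - 12)/(5 - 10) ≡ 0/18 mod 23. 18⁻¹ ≡ 9 (mod 23), so λ ≡ 0.
  x = λ² - 10 - 5 = 0 - 15 ≡ 8; y = λ·(10 - 8) - 12 ≡ 11. → (8, 11)
10P: (8, 11) + (5, 12). λ = (12 - 11)/(5 - 8) ≡ 1/20 mod 23. 20⁻¹ ≡ 15 (mod 23) since 20·15 = 300 ≡ 1, so λ ≡ 15.
  x = λ² - 8 - 5 = 225 - 13 ≡ 5; y = λ·(8 - 5) - 11 ≡ 11. → (5, 11)

(5, 11)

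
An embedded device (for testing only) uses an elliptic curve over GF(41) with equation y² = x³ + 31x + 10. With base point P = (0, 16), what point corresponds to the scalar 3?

Repeated addition: build up to 3P.
2P: tangent at (0, 16): λ = (3·0² + 31)/(2·16) ≡ 31/32. 32⁻¹ ≡ 9 (mod 41) since 32·9 = 288 ≡ 1, so λ ≡ 31·9 ≡ 33.
  x = λ² - 0 - 0 = 1089 - 0 ≡ 23; y = λ·(0 - 23) - 16 ≡ 4. → (23, 4)
3P: (23, 4) + (0, 16). λ = (16 - 4)/(0 - 23) ≡ 12/18 mod 41. 18⁻¹ ≡ 16 (mod 41) since 18·16 = 288 ≡ 1, so λ ≡ 28.
  x = λ² - 23 - 0 = 784 - 23 ≡ 23; y = λ·(23 - 23) - 4 ≡ 37. → (23, 37)

(23, 37)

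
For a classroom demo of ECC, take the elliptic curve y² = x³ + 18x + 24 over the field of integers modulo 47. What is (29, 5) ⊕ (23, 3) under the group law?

(16, 15)

(29, 5) + (23, 3). λ = (3 - 5)/(23 - 29) ≡ 45/41 mod 47. 41⁻¹ ≡ 39 (mod 47), so λ ≡ 16.
  x = λ² - 29 - 23 = 256 - 52 ≡ 16; y = λ·(29 - 16) - 5 ≡ 15. → (16, 15)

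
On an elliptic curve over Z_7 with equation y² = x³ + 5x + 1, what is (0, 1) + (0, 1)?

(1, 0)

tangent at (0, 1): λ = (3·0² + 5)/(2·1) ≡ 5/2. 2⁻¹ ≡ 4 (mod 7) since 2·4 = 8 ≡ 1, so λ ≡ 5·4 ≡ 6.
  x = λ² - 0 - 0 = 36 - 0 ≡ 1; y = λ·(0 - 1) - 1 ≡ 0. → (1, 0)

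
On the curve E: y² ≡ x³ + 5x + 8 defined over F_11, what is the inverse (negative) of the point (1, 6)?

(1, 5)

-(1, 6) = (1, -6 mod 11) = (1, 5).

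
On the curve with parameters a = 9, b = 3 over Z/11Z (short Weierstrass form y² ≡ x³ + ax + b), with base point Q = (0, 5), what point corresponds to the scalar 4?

Double-and-add on 4 = (100)₂. Start with Q = (0, 5) for the leading 1-bit.
double: tangent at (0, 5): λ = (3·0² + 9)/(2·5) ≡ 9/10. 10⁻¹ ≡ 10 (mod 11) since 10·10 = 100 ≡ 1, so λ ≡ 9·10 ≡ 2.
  x = λ² - 0 - 0 = 4 - 0 ≡ 4; y = λ·(0 - 4) - 5 ≡ 9. → (4, 9)
double: tangent at (4, 9): λ = (3·4² + 9)/(2·9) ≡ 2/7. 7⁻¹ ≡ 8 (mod 11), so λ ≡ 2·8 ≡ 5.
  x = λ² - 4 - 4 = 25 - 8 ≡ 6; y = λ·(4 - 6) - 9 ≡ 3. → (6, 3)

(6, 3)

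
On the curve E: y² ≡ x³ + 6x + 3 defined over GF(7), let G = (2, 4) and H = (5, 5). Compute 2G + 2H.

O

First 2G:
Repeated addition: build up to 2G.
2G: tangent at (2, 4): λ = (3·2² + 6)/(2·4) ≡ 4/1. 1⁻¹ ≡ 1 (mod 7), so λ ≡ 4·1 ≡ 4.
  x = λ² - 2 - 2 = 16 - 4 ≡ 5; y = λ·(2 - 5) - 4 ≡ 5. → (5, 5)
2G = (5, 5).
Next 2H:
Repeated addition: build up to 2H.
2H: tangent at (5, 5): λ = (3·5² + 6)/(2·5) ≡ 4/3. 3⁻¹ ≡ 5 (mod 7), so λ ≡ 4·5 ≡ 6.
  x = λ² - 5 - 5 = 36 - 10 ≡ 5; y = λ·(5 - 5) - 5 ≡ 2. → (5, 2)
2H = (5, 2).
Finally 2G + 2H:
(5, 5) + (5, 2): same x and y₁ ≡ -y₂, so the sum is the point at infinity.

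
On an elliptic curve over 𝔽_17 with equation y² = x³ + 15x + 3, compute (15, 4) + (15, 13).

The two points share x = 15 and their y-coordinates satisfy 4 + 13 ≡ 0 (mod 17), so they are inverses. Their sum is O.

O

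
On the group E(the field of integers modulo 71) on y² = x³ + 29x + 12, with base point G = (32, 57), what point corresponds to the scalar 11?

Double-and-add on 11 = (1011)₂. Start with G = (32, 57) for the leading 1-bit.
double: tangent at (32, 57): λ = (3·32² + 29)/(2·57) ≡ 48/43. 43⁻¹ ≡ 38 (mod 71), so λ ≡ 48·38 ≡ 49.
  x = λ² - 32 - 32 = 2401 - 64 ≡ 65; y = λ·(32 - 65) - 57 ≡ 30. → (65, 30)
double: tangent at (65, 30): λ = (3·65² + 29)/(2·30) ≡ 66/60. 60⁻¹ ≡ 58 (mod 71), so λ ≡ 66·58 ≡ 65.
  x = λ² - 65 - 65 = 4225 - 130 ≡ 48; y = λ·(65 - 48) - 30 ≡ 10. → (48, 10)
add G: (48, 10) + (32, 57). λ = (57 - 10)/(32 - 48) ≡ 47/55 mod 71. 55⁻¹ ≡ 31 (mod 71), so λ ≡ 37.
  x = λ² - 48 - 32 = 1369 - 80 ≡ 11; y = λ·(48 - 11) - 10 ≡ 10. → (11, 10)
double: tangent at (11, 10): λ = (3·11² + 29)/(2·10) ≡ 37/20. 20⁻¹ ≡ 32 (mod 71), so λ ≡ 37·32 ≡ 48.
  x = λ² - 11 - 11 = 2304 - 22 ≡ 10; y = λ·(11 - 10) - 10 ≡ 38. → (10, 38)
add G: (10, 38) + (32, 57). λ = (57 - 38)/(32 - 10) ≡ 19/22 mod 71. 22⁻¹ ≡ 42 (mod 71), so λ ≡ 17.
  x = λ² - 10 - 32 = 289 - 42 ≡ 34; y = λ·(10 - 34) - 38 ≡ 51. → (34, 51)

(34, 51)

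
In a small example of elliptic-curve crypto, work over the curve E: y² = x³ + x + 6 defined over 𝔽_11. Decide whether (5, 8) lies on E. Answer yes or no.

y² = 8² ≡ 9; x³ + 1x + 6 = 136 ≡ 4 (mod 11). 9 ≠ 4.

no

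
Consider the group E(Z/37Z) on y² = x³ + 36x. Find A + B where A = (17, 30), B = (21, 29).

(6, 32)

(17, 30) + (21, 29). λ = (29 - 30)/(21 - 17) ≡ 36/4 mod 37. 4⁻¹ ≡ 28 (mod 37), so λ ≡ 9.
  x = λ² - 17 - 21 = 81 - 38 ≡ 6; y = λ·(17 - 6) - 30 ≡ 32. → (6, 32)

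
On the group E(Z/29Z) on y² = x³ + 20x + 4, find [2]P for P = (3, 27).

tangent at (3, 27): λ = (3·3² + 20)/(2·27) ≡ 18/25. 25⁻¹ ≡ 7 (mod 29), so λ ≡ 18·7 ≡ 10.
  x = λ² - 3 - 3 = 100 - 6 ≡ 7; y = λ·(3 - 7) - 27 ≡ 20. → (7, 20)

(7, 20)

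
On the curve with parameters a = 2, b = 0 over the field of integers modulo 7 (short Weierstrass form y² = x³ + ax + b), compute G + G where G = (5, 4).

(4, 3)

tangent at (5, 4): λ = (3·5² + 2)/(2·4) ≡ 0/1. 1⁻¹ ≡ 1 (mod 7) since 1·1 = 1 ≡ 1, so λ ≡ 0·1 ≡ 0.
  x = λ² - 5 - 5 = 0 - 10 ≡ 4; y = λ·(5 - 4) - 4 ≡ 3. → (4, 3)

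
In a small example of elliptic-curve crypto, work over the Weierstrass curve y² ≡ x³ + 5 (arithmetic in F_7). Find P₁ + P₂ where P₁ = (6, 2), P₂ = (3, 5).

(6, 2) + (3, 5). λ = (5 - 2)/(3 - 6) ≡ 3/4 mod 7. 4⁻¹ ≡ 2 (mod 7), so λ ≡ 6.
  x = λ² - 6 - 3 = 36 - 9 ≡ 6; y = λ·(6 - 6) - 2 ≡ 5. → (6, 5)

(6, 5)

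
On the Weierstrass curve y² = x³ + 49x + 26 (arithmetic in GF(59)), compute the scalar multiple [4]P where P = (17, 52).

Repeated addition: build up to 4P.
2P: tangent at (17, 52): λ = (3·17² + 49)/(2·52) ≡ 31/45. 45⁻¹ ≡ 21 (mod 59), so λ ≡ 31·21 ≡ 2.
  x = λ² - 17 - 17 = 4 - 34 ≡ 29; y = λ·(17 - 29) - 52 ≡ 42. → (29, 42)
3P: (29, 42) + (17, 52). λ = (52 - 42)/(17 - 29) ≡ 10/47 mod 59. 47⁻¹ ≡ 54 (mod 59) since 47·54 = 2538 ≡ 1, so λ ≡ 9.
  x = λ² - 29 - 17 = 81 - 46 ≡ 35; y = λ·(29 - 35) - 42 ≡ 22. → (35, 22)
4P: (35, 22) + (17, 52). λ = (52 - 22)/(17 - 35) ≡ 30/41 mod 59. 41⁻¹ ≡ 36 (mod 59), so λ ≡ 18.
  x = λ² - 35 - 17 = 324 - 52 ≡ 36; y = λ·(35 - 36) - 22 ≡ 19. → (36, 19)

(36, 19)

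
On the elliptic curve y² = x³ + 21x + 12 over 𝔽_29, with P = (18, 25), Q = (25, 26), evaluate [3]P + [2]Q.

(19, 22)

First 3P:
Repeated addition: build up to 3P.
2P: tangent at (18, 25): λ = (3·18² + 21)/(2·25) ≡ 7/21. 21⁻¹ ≡ 18 (mod 29), so λ ≡ 7·18 ≡ 10.
  x = λ² - 18 - 18 = 100 - 36 ≡ 6; y = λ·(18 - 6) - 25 ≡ 8. → (6, 8)
3P: (6, 8) + (18, 25). λ = (25 - 8)/(18 - 6) ≡ 17/12 mod 29. 12⁻¹ ≡ 17 (mod 29) since 12·17 = 204 ≡ 1, so λ ≡ 28.
  x = λ² - 6 - 18 = 784 - 24 ≡ 6; y = λ·(6 - 6) - 8 ≡ 21. → (6, 21)
3P = (6, 21).
Next 2Q:
Repeated addition: build up to 2Q.
2Q: tangent at (25, 26): λ = (3·25² + 21)/(2·26) ≡ 11/23. 23⁻¹ ≡ 24 (mod 29), so λ ≡ 11·24 ≡ 3.
  x = λ² - 25 - 25 = 9 - 50 ≡ 17; y = λ·(25 - 17) - 26 ≡ 27. → (17, 27)
2Q = (17, 27).
Finally 3P + 2Q:
(6, 21) + (17, 27). λ = (27 - 21)/(17 - 6) ≡ 6/11 mod 29. 11⁻¹ ≡ 8 (mod 29), so λ ≡ 19.
  x = λ² - 6 - 17 = 361 - 23 ≡ 19; y = λ·(6 - 19) - 21 ≡ 22. → (19, 22)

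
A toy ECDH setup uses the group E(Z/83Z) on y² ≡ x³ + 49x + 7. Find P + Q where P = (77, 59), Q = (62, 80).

(19, 59)

(77, 59) + (62, 80). λ = (80 - 59)/(62 - 77) ≡ 21/68 mod 83. 68⁻¹ ≡ 11 (mod 83) since 68·11 = 748 ≡ 1, so λ ≡ 65.
  x = λ² - 77 - 62 = 4225 - 139 ≡ 19; y = λ·(77 - 19) - 59 ≡ 59. → (19, 59)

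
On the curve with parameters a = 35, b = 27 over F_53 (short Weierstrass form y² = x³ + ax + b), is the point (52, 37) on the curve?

y² = 37² ≡ 44; x³ + 35x + 27 = 142455 ≡ 44 (mod 53). 44 = 44.

yes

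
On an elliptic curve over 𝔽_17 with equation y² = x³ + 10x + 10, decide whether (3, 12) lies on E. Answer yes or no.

no

y² = 12² ≡ 8; x³ + 10x + 10 = 67 ≡ 16 (mod 17). 8 ≠ 16.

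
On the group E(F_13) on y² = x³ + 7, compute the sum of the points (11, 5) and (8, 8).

(8, 5)

(11, 5) + (8, 8). λ = (8 - 5)/(8 - 11) ≡ 3/10 mod 13. 10⁻¹ ≡ 4 (mod 13), so λ ≡ 12.
  x = λ² - 11 - 8 = 144 - 19 ≡ 8; y = λ·(11 - 8) - 5 ≡ 5. → (8, 5)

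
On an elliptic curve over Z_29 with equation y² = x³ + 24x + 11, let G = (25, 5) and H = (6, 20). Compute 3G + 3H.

First 3G:
Repeated addition: build up to 3G.
2G: tangent at (25, 5): λ = (3·25² + 24)/(2·5) ≡ 14/10. 10⁻¹ ≡ 3 (mod 29) since 10·3 = 30 ≡ 1, so λ ≡ 14·3 ≡ 13.
  x = λ² - 25 - 25 = 169 - 50 ≡ 3; y = λ·(25 - 3) - 5 ≡ 20. → (3, 20)
3G: (3, 20) + (25, 5). λ = (5 - 20)/(25 - 3) ≡ 14/22 mod 29. 22⁻¹ ≡ 4 (mod 29), so λ ≡ 27.
  x = λ² - 3 - 25 = 729 - 28 ≡ 5; y = λ·(3 - 5) - 20 ≡ 13. → (5, 13)
3G = (5, 13).
Next 3H:
Repeated addition: build up to 3H.
2H: tangent at (6, 20): λ = (3·6² + 24)/(2·20) ≡ 16/11. 11⁻¹ ≡ 8 (mod 29) since 11·8 = 88 ≡ 1, so λ ≡ 16·8 ≡ 12.
  x = λ² - 6 - 6 = 144 - 12 ≡ 16; y = λ·(6 - 16) - 20 ≡ 5. → (16, 5)
3H: (16, 5) + (6, 20). λ = (20 - 5)/(6 - 16) ≡ 15/19 mod 29. 19⁻¹ ≡ 26 (mod 29), so λ ≡ 13.
  x = λ² - 16 - 6 = 169 - 22 ≡ 2; y = λ·(16 - 2) - 5 ≡ 3. → (2, 3)
3H = (2, 3).
Finally 3G + 3H:
(5, 13) + (2, 3). λ = (3 - 13)/(2 - 5) ≡ 19/26 mod 29. 26⁻¹ ≡ 19 (mod 29) since 26·19 = 494 ≡ 1, so λ ≡ 13.
  x = λ² - 5 - 2 = 169 - 7 ≡ 17; y = λ·(5 - 17) - 13 ≡ 5. → (17, 5)

(17, 5)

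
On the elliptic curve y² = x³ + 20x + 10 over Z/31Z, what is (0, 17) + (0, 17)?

(10, 30)

tangent at (0, 17): λ = (3·0² + 20)/(2·17) ≡ 20/3. 3⁻¹ ≡ 21 (mod 31), so λ ≡ 20·21 ≡ 17.
  x = λ² - 0 - 0 = 289 - 0 ≡ 10; y = λ·(0 - 10) - 17 ≡ 30. → (10, 30)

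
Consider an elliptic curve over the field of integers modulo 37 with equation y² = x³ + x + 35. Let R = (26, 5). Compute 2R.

tangent at (26, 5): λ = (3·26² + 1)/(2·5) ≡ 31/10. 10⁻¹ ≡ 26 (mod 37) since 10·26 = 260 ≡ 1, so λ ≡ 31·26 ≡ 29.
  x = λ² - 26 - 26 = 841 - 52 ≡ 12; y = λ·(26 - 12) - 5 ≡ 31. → (12, 31)

(12, 31)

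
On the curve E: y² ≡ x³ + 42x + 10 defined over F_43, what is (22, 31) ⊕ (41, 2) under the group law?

(22, 31) + (41, 2). λ = (2 - 31)/(41 - 22) ≡ 14/19 mod 43. 19⁻¹ ≡ 34 (mod 43) since 19·34 = 646 ≡ 1, so λ ≡ 3.
  x = λ² - 22 - 41 = 9 - 63 ≡ 32; y = λ·(22 - 32) - 31 ≡ 25. → (32, 25)

(32, 25)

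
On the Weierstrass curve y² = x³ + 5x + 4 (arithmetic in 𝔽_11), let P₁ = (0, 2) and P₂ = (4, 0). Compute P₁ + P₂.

(10, 3)

(0, 2) + (4, 0). λ = (0 - 2)/(4 - 0) ≡ 9/4 mod 11. 4⁻¹ ≡ 3 (mod 11), so λ ≡ 5.
  x = λ² - 0 - 4 = 25 - 4 ≡ 10; y = λ·(0 - 10) - 2 ≡ 3. → (10, 3)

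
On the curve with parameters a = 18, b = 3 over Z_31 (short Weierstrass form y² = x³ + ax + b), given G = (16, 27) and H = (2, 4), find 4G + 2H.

(21, 30)

First 4G:
Repeated addition: build up to 4G.
2G: tangent at (16, 27): λ = (3·16² + 18)/(2·27) ≡ 11/23. 23⁻¹ ≡ 27 (mod 31), so λ ≡ 11·27 ≡ 18.
  x = λ² - 16 - 16 = 324 - 32 ≡ 13; y = λ·(16 - 13) - 27 ≡ 27. → (13, 27)
3G: (13, 27) + (16, 27). λ = (27 - 27)/(16 - 13) ≡ 0/3 mod 31. 3⁻¹ ≡ 21 (mod 31), so λ ≡ 0.
  x = λ² - 13 - 16 = 0 - 29 ≡ 2; y = λ·(13 - 2) - 27 ≡ 4. → (2, 4)
4G: (2, 4) + (16, 27). λ = (27 - 4)/(16 - 2) ≡ 23/14 mod 31. 14⁻¹ ≡ 20 (mod 31), so λ ≡ 26.
  x = λ² - 2 - 16 = 676 - 18 ≡ 7; y = λ·(2 - 7) - 4 ≡ 21. → (7, 21)
4G = (7, 21).
Next 2H:
Repeated addition: build up to 2H.
2H: tangent at (2, 4): λ = (3·2² + 18)/(2·4) ≡ 30/8. 8⁻¹ ≡ 4 (mod 31), so λ ≡ 30·4 ≡ 27.
  x = λ² - 2 - 2 = 729 - 4 ≡ 12; y = λ·(2 - 12) - 4 ≡ 5. → (12, 5)
2H = (12, 5).
Finally 4G + 2H:
(7, 21) + (12, 5). λ = (5 - 21)/(12 - 7) ≡ 15/5 mod 31. 5⁻¹ ≡ 25 (mod 31), so λ ≡ 3.
  x = λ² - 7 - 12 = 9 - 19 ≡ 21; y = λ·(7 - 21) - 21 ≡ 30. → (21, 30)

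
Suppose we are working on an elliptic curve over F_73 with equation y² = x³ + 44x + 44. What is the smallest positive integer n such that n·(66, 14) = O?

2P: tangent at (66, 14): λ = (3·66² + 44)/(2·14) ≡ 45/28. 28⁻¹ ≡ 60 (mod 73), so λ ≡ 45·60 ≡ 72.
  x = λ² - 66 - 66 = 5184 - 132 ≡ 15; y = λ·(66 - 15) - 14 ≡ 8. → (15, 8)
3P: (15, 8) + (66, 14). λ = (14 - 8)/(66 - 15) ≡ 6/51 mod 73. 51⁻¹ ≡ 63 (mod 73) since 51·63 = 3213 ≡ 1, so λ ≡ 13.
  x = λ² - 15 - 66 = 169 - 81 ≡ 15; y = λ·(15 - 15) - 8 ≡ 65. → (15, 65)
4P: (15, 65) + (66, 14). λ = (14 - 65)/(66 - 15) ≡ 22/51 mod 73. 51⁻¹ ≡ 63 (mod 73) since 51·63 = 3213 ≡ 1, so λ ≡ 72.
  x = λ² - 15 - 66 = 5184 - 81 ≡ 66; y = λ·(15 - 66) - 65 ≡ 59. → (66, 59)
5P: (66, 59) + (66, 14): same x and y₁ ≡ -y₂, so the sum is O.
5P = O, so the order is 5.

5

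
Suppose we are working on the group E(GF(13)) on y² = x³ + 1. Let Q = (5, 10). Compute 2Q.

(0, 12)

tangent at (5, 10): λ = (3·5² + 0)/(2·10) ≡ 10/7. 7⁻¹ ≡ 2 (mod 13) since 7·2 = 14 ≡ 1, so λ ≡ 10·2 ≡ 7.
  x = λ² - 5 - 5 = 49 - 10 ≡ 0; y = λ·(5 - 0) - 10 ≡ 12. → (0, 12)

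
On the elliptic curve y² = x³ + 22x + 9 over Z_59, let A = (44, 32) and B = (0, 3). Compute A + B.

(19, 18)

(44, 32) + (0, 3). λ = (3 - 32)/(0 - 44) ≡ 30/15 mod 59. 15⁻¹ ≡ 4 (mod 59), so λ ≡ 2.
  x = λ² - 44 - 0 = 4 - 44 ≡ 19; y = λ·(44 - 19) - 32 ≡ 18. → (19, 18)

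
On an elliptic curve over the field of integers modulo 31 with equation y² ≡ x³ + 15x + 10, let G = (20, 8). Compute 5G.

Repeated addition: build up to 5G.
2G: tangent at (20, 8): λ = (3·20² + 15)/(2·8) ≡ 6/16. 16⁻¹ ≡ 2 (mod 31), so λ ≡ 6·2 ≡ 12.
  x = λ² - 20 - 20 = 144 - 40 ≡ 11; y = λ·(20 - 11) - 8 ≡ 7. → (11, 7)
3G: (11, 7) + (20, 8). λ = (8 - 7)/(20 - 11) ≡ 1/9 mod 31. 9⁻¹ ≡ 7 (mod 31) since 9·7 = 63 ≡ 1, so λ ≡ 7.
  x = λ² - 11 - 20 = 49 - 31 ≡ 18; y = λ·(11 - 18) - 7 ≡ 6. → (18, 6)
4G: (18, 6) + (20, 8). λ = (8 - 6)/(20 - 18) ≡ 2/2 mod 31. 2⁻¹ ≡ 16 (mod 31), so λ ≡ 1.
  x = λ² - 18 - 20 = 1 - 38 ≡ 25; y = λ·(18 - 25) - 6 ≡ 18. → (25, 18)
5G: (25, 18) + (20, 8). λ = (8 - 18)/(20 - 25) ≡ 21/26 mod 31. 26⁻¹ ≡ 6 (mod 31) since 26·6 = 156 ≡ 1, so λ ≡ 2.
  x = λ² - 25 - 20 = 4 - 45 ≡ 21; y = λ·(25 - 21) - 18 ≡ 21. → (21, 21)

(21, 21)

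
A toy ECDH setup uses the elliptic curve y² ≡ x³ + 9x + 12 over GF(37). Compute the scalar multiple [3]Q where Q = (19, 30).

(31, 1)

Repeated addition: build up to 3Q.
2Q: tangent at (19, 30): λ = (3·19² + 9)/(2·30) ≡ 19/23. 23⁻¹ ≡ 29 (mod 37) since 23·29 = 667 ≡ 1, so λ ≡ 19·29 ≡ 33.
  x = λ² - 19 - 19 = 1089 - 38 ≡ 15; y = λ·(19 - 15) - 30 ≡ 28. → (15, 28)
3Q: (15, 28) + (19, 30). λ = (30 - 28)/(19 - 15) ≡ 2/4 mod 37. 4⁻¹ ≡ 28 (mod 37), so λ ≡ 19.
  x = λ² - 15 - 19 = 361 - 34 ≡ 31; y = λ·(15 - 31) - 28 ≡ 1. → (31, 1)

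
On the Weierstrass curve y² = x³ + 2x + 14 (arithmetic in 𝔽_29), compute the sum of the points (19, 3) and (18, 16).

(19, 3) + (18, 16). λ = (16 - 3)/(18 - 19) ≡ 13/28 mod 29. 28⁻¹ ≡ 28 (mod 29) since 28·28 = 784 ≡ 1, so λ ≡ 16.
  x = λ² - 19 - 18 = 256 - 37 ≡ 16; y = λ·(19 - 16) - 3 ≡ 16. → (16, 16)

(16, 16)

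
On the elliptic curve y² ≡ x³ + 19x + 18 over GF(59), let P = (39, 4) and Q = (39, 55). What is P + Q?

The two points share x = 39 and their y-coordinates satisfy 4 + 55 ≡ 0 (mod 59), so they are inverses. Their sum is O.

O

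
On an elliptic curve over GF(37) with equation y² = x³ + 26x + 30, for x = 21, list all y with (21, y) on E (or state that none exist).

none

x³ + 26x + 30 = 9837 ≡ 32 (mod 37).
32 is a non-residue mod 37; no y exists.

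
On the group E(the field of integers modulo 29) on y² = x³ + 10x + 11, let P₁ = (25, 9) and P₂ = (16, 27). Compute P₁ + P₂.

(25, 9) + (16, 27). λ = (27 - 9)/(16 - 25) ≡ 18/20 mod 29. 20⁻¹ ≡ 16 (mod 29), so λ ≡ 27.
  x = λ² - 25 - 16 = 729 - 41 ≡ 21; y = λ·(25 - 21) - 9 ≡ 12. → (21, 12)

(21, 12)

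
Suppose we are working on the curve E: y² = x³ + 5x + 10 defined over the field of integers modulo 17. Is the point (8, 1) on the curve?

yes

y² = 1² ≡ 1; x³ + 5x + 10 = 562 ≡ 1 (mod 17). 1 = 1.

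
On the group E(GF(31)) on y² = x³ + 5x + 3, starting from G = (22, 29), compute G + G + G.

Repeated addition: build up to 3G.
2G: tangent at (22, 29): λ = (3·22² + 5)/(2·29) ≡ 0/27. 27⁻¹ ≡ 23 (mod 31), so λ ≡ 0·23 ≡ 0.
  x = λ² - 22 - 22 = 0 - 44 ≡ 18; y = λ·(22 - 18) - 29 ≡ 2. → (18, 2)
3G: (18, 2) + (22, 29). λ = (29 - 2)/(22 - 18) ≡ 27/4 mod 31. 4⁻¹ ≡ 8 (mod 31), so λ ≡ 30.
  x = λ² - 18 - 22 = 900 - 40 ≡ 23; y = λ·(18 - 23) - 2 ≡ 3. → (23, 3)

(23, 3)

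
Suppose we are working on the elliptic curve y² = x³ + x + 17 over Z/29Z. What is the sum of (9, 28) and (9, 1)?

The two points share x = 9 and their y-coordinates satisfy 28 + 1 ≡ 0 (mod 29), so they are inverses. Their sum is the point at infinity.

O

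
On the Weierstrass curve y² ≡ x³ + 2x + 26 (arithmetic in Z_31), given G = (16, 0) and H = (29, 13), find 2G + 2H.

(23, 26)

First 2G:
Repeated addition: build up to 2G.
2G: (16, 0) + (16, 0): same x and y₁ ≡ -y₂, so the sum is O.
2G = O.
Next 2H:
Repeated addition: build up to 2H.
2H: tangent at (29, 13): λ = (3·29² + 2)/(2·13) ≡ 14/26. 26⁻¹ ≡ 6 (mod 31) since 26·6 = 156 ≡ 1, so λ ≡ 14·6 ≡ 22.
  x = λ² - 29 - 29 = 484 - 58 ≡ 23; y = λ·(29 - 23) - 13 ≡ 26. → (23, 26)
2H = (23, 26).
Finally 2G + 2H:
O + (23, 26) = (23, 26) (identity).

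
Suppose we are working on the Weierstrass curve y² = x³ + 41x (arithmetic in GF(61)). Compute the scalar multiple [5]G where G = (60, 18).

Repeated addition: build up to 5G.
2G: tangent at (60, 18): λ = (3·60² + 41)/(2·18) ≡ 44/36. 36⁻¹ ≡ 39 (mod 61) since 36·39 = 1404 ≡ 1, so λ ≡ 44·39 ≡ 8.
  x = λ² - 60 - 60 = 64 - 120 ≡ 5; y = λ·(60 - 5) - 18 ≡ 56. → (5, 56)
3G: (5, 56) + (60, 18). λ = (18 - 56)/(60 - 5) ≡ 23/55 mod 61. 55⁻¹ ≡ 10 (mod 61), so λ ≡ 47.
  x = λ² - 5 - 60 = 2209 - 65 ≡ 9; y = λ·(5 - 9) - 56 ≡ 0. → (9, 0)
4G: (9, 0) + (60, 18). λ = (18 - 0)/(60 - 9) ≡ 18/51 mod 61. 51⁻¹ ≡ 6 (mod 61) since 51·6 = 306 ≡ 1, so λ ≡ 47.
  x = λ² - 9 - 60 = 2209 - 69 ≡ 5; y = λ·(9 - 5) - 0 ≡ 5. → (5, 5)
5G: (5, 5) + (60, 18). λ = (18 - 5)/(60 - 5) ≡ 13/55 mod 61. 55⁻¹ ≡ 10 (mod 61), so λ ≡ 8.
  x = λ² - 5 - 60 = 64 - 65 ≡ 60; y = λ·(5 - 60) - 5 ≡ 43. → (60, 43)

(60, 43)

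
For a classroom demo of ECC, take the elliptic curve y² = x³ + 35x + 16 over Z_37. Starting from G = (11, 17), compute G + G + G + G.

(10, 16)

Double-and-add on 4 = (100)₂. Start with G = (11, 17) for the leading 1-bit.
double: tangent at (11, 17): λ = (3·11² + 35)/(2·17) ≡ 28/34. 34⁻¹ ≡ 12 (mod 37), so λ ≡ 28·12 ≡ 3.
  x = λ² - 11 - 11 = 9 - 22 ≡ 24; y = λ·(11 - 24) - 17 ≡ 18. → (24, 18)
double: tangent at (24, 18): λ = (3·24² + 35)/(2·18) ≡ 24/36. 36⁻¹ ≡ 36 (mod 37), so λ ≡ 24·36 ≡ 13.
  x = λ² - 24 - 24 = 169 - 48 ≡ 10; y = λ·(24 - 10) - 18 ≡ 16. → (10, 16)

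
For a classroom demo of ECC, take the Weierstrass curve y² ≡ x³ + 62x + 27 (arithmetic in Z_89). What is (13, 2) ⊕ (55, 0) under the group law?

(43, 63)

(13, 2) + (55, 0). λ = (0 - 2)/(55 - 13) ≡ 87/42 mod 89. 42⁻¹ ≡ 53 (mod 89), so λ ≡ 72.
  x = λ² - 13 - 55 = 5184 - 68 ≡ 43; y = λ·(13 - 43) - 2 ≡ 63. → (43, 63)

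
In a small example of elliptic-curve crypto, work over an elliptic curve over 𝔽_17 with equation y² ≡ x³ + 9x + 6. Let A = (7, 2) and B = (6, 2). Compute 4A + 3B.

(4, 15)

First 4A:
Double-and-add on 4 = (100)₂. Start with A = (7, 2) for the leading 1-bit.
double: tangent at (7, 2): λ = (3·7² + 9)/(2·2) ≡ 3/4. 4⁻¹ ≡ 13 (mod 17), so λ ≡ 3·13 ≡ 5.
  x = λ² - 7 - 7 = 25 - 14 ≡ 11; y = λ·(7 - 11) - 2 ≡ 12. → (11, 12)
double: tangent at (11, 12): λ = (3·11² + 9)/(2·12) ≡ 15/7. 7⁻¹ ≡ 5 (mod 17), so λ ≡ 15·5 ≡ 7.
  x = λ² - 11 - 11 = 49 - 22 ≡ 10; y = λ·(11 - 10) - 12 ≡ 12. → (10, 12)
4A = (10, 12).
Next 3B:
Repeated addition: build up to 3B.
2B: tangent at (6, 2): λ = (3·6² + 9)/(2·2) ≡ 15/4. 4⁻¹ ≡ 13 (mod 17), so λ ≡ 15·13 ≡ 8.
  x = λ² - 6 - 6 = 64 - 12 ≡ 1; y = λ·(6 - 1) - 2 ≡ 4. → (1, 4)
3B: (1, 4) + (6, 2). λ = (2 - 4)/(6 - 1) ≡ 15/5 mod 17. 5⁻¹ ≡ 7 (mod 17), so λ ≡ 3.
  x = λ² - 1 - 6 = 9 - 7 ≡ 2; y = λ·(1 - 2) - 4 ≡ 10. → (2, 10)
3B = (2, 10).
Finally 4A + 3B:
(10, 12) + (2, 10). λ = (10 - 12)/(2 - 10) ≡ 15/9 mod 17. 9⁻¹ ≡ 2 (mod 17), so λ ≡ 13.
  x = λ² - 10 - 2 = 169 - 12 ≡ 4; y = λ·(10 - 4) - 12 ≡ 15. → (4, 15)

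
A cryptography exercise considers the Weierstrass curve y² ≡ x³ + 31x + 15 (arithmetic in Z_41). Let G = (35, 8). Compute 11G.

(13, 27)

Double-and-add on 11 = (1011)₂. Start with G = (35, 8) for the leading 1-bit.
double: tangent at (35, 8): λ = (3·35² + 31)/(2·8) ≡ 16/16. 16⁻¹ ≡ 18 (mod 41) since 16·18 = 288 ≡ 1, so λ ≡ 16·18 ≡ 1.
  x = λ² - 35 - 35 = 1 - 70 ≡ 13; y = λ·(35 - 13) - 8 ≡ 14. → (13, 14)
double: tangent at (13, 14): λ = (3·13² + 31)/(2·14) ≡ 5/28. 28⁻¹ ≡ 22 (mod 41) since 28·22 = 616 ≡ 1, so λ ≡ 5·22 ≡ 28.
  x = λ² - 13 - 13 = 784 - 26 ≡ 20; y = λ·(13 - 20) - 14 ≡ 36. → (20, 36)
add G: (20, 36) + (35, 8). λ = (8 - 36)/(35 - 20) ≡ 13/15 mod 41. 15⁻¹ ≡ 11 (mod 41), so λ ≡ 20.
  x = λ² - 20 - 35 = 400 - 55 ≡ 17; y = λ·(20 - 17) - 36 ≡ 24. → (17, 24)
double: tangent at (17, 24): λ = (3·17² + 31)/(2·24) ≡ 37/7. 7⁻¹ ≡ 6 (mod 41), so λ ≡ 37·6 ≡ 17.
  x = λ² - 17 - 17 = 289 - 34 ≡ 9; y = λ·(17 - 9) - 24 ≡ 30. → (9, 30)
add G: (9, 30) + (35, 8). λ = (8 - 30)/(35 - 9) ≡ 19/26 mod 41. 26⁻¹ ≡ 30 (mod 41), so λ ≡ 37.
  x = λ² - 9 - 35 = 1369 - 44 ≡ 13; y = λ·(9 - 13) - 30 ≡ 27. → (13, 27)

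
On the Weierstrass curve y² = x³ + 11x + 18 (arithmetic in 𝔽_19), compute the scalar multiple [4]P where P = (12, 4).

(1, 7)

Double-and-add on 4 = (100)₂. Start with P = (12, 4) for the leading 1-bit.
double: tangent at (12, 4): λ = (3·12² + 11)/(2·4) ≡ 6/8. 8⁻¹ ≡ 12 (mod 19), so λ ≡ 6·12 ≡ 15.
  x = λ² - 12 - 12 = 225 - 24 ≡ 11; y = λ·(12 - 11) - 4 ≡ 11. → (11, 11)
double: tangent at (11, 11): λ = (3·11² + 11)/(2·11) ≡ 13/3. 3⁻¹ ≡ 13 (mod 19), so λ ≡ 13·13 ≡ 17.
  x = λ² - 11 - 11 = 289 - 22 ≡ 1; y = λ·(11 - 1) - 11 ≡ 7. → (1, 7)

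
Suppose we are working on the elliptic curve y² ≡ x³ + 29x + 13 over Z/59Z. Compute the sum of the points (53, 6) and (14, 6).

(53, 6) + (14, 6). λ = (6 - 6)/(14 - 53) ≡ 0/20 mod 59. 20⁻¹ ≡ 3 (mod 59) since 20·3 = 60 ≡ 1, so λ ≡ 0.
  x = λ² - 53 - 14 = 0 - 67 ≡ 51; y = λ·(53 - 51) - 6 ≡ 53. → (51, 53)

(51, 53)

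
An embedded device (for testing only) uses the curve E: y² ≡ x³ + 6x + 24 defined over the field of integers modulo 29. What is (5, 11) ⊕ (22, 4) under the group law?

(11, 0)

(5, 11) + (22, 4). λ = (4 - 11)/(22 - 5) ≡ 22/17 mod 29. 17⁻¹ ≡ 12 (mod 29) since 17·12 = 204 ≡ 1, so λ ≡ 3.
  x = λ² - 5 - 22 = 9 - 27 ≡ 11; y = λ·(5 - 11) - 11 ≡ 0. → (11, 0)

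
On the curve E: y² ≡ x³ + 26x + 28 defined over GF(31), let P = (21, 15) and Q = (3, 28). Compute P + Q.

(21, 15) + (3, 28). λ = (28 - 15)/(3 - 21) ≡ 13/13 mod 31. 13⁻¹ ≡ 12 (mod 31), so λ ≡ 1.
  x = λ² - 21 - 3 = 1 - 24 ≡ 8; y = λ·(21 - 8) - 15 ≡ 29. → (8, 29)

(8, 29)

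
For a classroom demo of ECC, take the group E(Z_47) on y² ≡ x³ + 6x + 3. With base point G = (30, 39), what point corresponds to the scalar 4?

(12, 39)

Double-and-add on 4 = (100)₂. Start with G = (30, 39) for the leading 1-bit.
double: tangent at (30, 39): λ = (3·30² + 6)/(2·39) ≡ 27/31. 31⁻¹ ≡ 44 (mod 47), so λ ≡ 27·44 ≡ 13.
  x = λ² - 30 - 30 = 169 - 60 ≡ 15; y = λ·(30 - 15) - 39 ≡ 15. → (15, 15)
double: tangent at (15, 15): λ = (3·15² + 6)/(2·15) ≡ 23/30. 30⁻¹ ≡ 11 (mod 47), so λ ≡ 23·11 ≡ 18.
  x = λ² - 15 - 15 = 324 - 30 ≡ 12; y = λ·(15 - 12) - 15 ≡ 39. → (12, 39)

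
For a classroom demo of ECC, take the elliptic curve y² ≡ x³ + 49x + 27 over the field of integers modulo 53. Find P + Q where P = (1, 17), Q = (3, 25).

(1, 17) + (3, 25). λ = (25 - 17)/(3 - 1) ≡ 8/2 mod 53. 2⁻¹ ≡ 27 (mod 53), so λ ≡ 4.
  x = λ² - 1 - 3 = 16 - 4 ≡ 12; y = λ·(1 - 12) - 17 ≡ 45. → (12, 45)

(12, 45)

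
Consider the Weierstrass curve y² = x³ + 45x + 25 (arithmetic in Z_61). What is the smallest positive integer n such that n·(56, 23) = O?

2P: tangent at (56, 23): λ = (3·56² + 45)/(2·23) ≡ 59/46. 46⁻¹ ≡ 4 (mod 61) since 46·4 = 184 ≡ 1, so λ ≡ 59·4 ≡ 53.
  x = λ² - 56 - 56 = 2809 - 112 ≡ 13; y = λ·(56 - 13) - 23 ≡ 60. → (13, 60)
3P: (13, 60) + (56, 23). λ = (23 - 60)/(56 - 13) ≡ 24/43 mod 61. 43⁻¹ ≡ 44 (mod 61) since 43·44 = 1892 ≡ 1, so λ ≡ 19.
  x = λ² - 13 - 56 = 361 - 69 ≡ 48; y = λ·(13 - 48) - 60 ≡ 7. → (48, 7)
4P: (48, 7) + (56, 23). λ = (23 - 7)/(56 - 48) ≡ 16/8 mod 61. 8⁻¹ ≡ 23 (mod 61), so λ ≡ 2.
  x = λ² - 48 - 56 = 4 - 104 ≡ 22; y = λ·(48 - 22) - 7 ≡ 45. → (22, 45)
5P: (22, 45) + (56, 23). λ = (23 - 45)/(56 - 22) ≡ 39/34 mod 61. 34⁻¹ ≡ 9 (mod 61), so λ ≡ 46.
  x = λ² - 22 - 56 = 2116 - 78 ≡ 25; y = λ·(22 - 25) - 45 ≡ 0. → (25, 0)
6P: (25, 0) + (56, 23). λ = (23 - 0)/(56 - 25) ≡ 23/31 mod 61. 31⁻¹ ≡ 2 (mod 61), so λ ≡ 46.
  x = λ² - 25 - 56 = 2116 - 81 ≡ 22; y = λ·(25 - 22) - 0 ≡ 16. → (22, 16)
7P: (22, 16) + (56, 23). λ = (23 - 16)/(56 - 22) ≡ 7/34 mod 61. 34⁻¹ ≡ 9 (mod 61), so λ ≡ 2.
  x = λ² - 22 - 56 = 4 - 78 ≡ 48; y = λ·(22 - 48) - 16 ≡ 54. → (48, 54)
8P: (48, 54) + (56, 23). λ = (23 - 54)/(56 - 48) ≡ 30/8 mod 61. 8⁻¹ ≡ 23 (mod 61), so λ ≡ 19.
  x = λ² - 48 - 56 = 361 - 104 ≡ 13; y = λ·(48 - 13) - 54 ≡ 1. → (13, 1)
9P: (13, 1) + (56, 23). λ = (23 - 1)/(56 - 13) ≡ 22/43 mod 61. 43⁻¹ ≡ 44 (mod 61) since 43·44 = 1892 ≡ 1, so λ ≡ 53.
  x = λ² - 13 - 56 = 2809 - 69 ≡ 56; y = λ·(13 - 56) - 1 ≡ 38. → (56, 38)
10P: (56, 38) + (56, 23): same x and y₁ ≡ -y₂, so the sum is O.
10P = O, so the order is 10.

10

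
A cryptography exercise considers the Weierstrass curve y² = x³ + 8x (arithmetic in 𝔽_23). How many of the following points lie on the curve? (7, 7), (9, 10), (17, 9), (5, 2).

2

(7, 7): 7² ≡ 3, rhs ≡ 8 → off.
(9, 10): 10² ≡ 8, rhs ≡ 19 → off.
(17, 9): 9² ≡ 12, rhs ≡ 12 → on.
(5, 2): 2² ≡ 4, rhs ≡ 4 → on.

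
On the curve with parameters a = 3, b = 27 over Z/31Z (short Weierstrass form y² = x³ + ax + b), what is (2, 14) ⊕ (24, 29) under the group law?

(2, 14) + (24, 29). λ = (29 - 14)/(24 - 2) ≡ 15/22 mod 31. 22⁻¹ ≡ 24 (mod 31) since 22·24 = 528 ≡ 1, so λ ≡ 19.
  x = λ² - 2 - 24 = 361 - 26 ≡ 25; y = λ·(2 - 25) - 14 ≡ 14. → (25, 14)

(25, 14)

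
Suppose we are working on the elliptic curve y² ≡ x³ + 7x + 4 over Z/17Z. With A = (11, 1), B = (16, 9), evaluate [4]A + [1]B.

First 4A:
Repeated addition: build up to 4A.
2A: tangent at (11, 1): λ = (3·11² + 7)/(2·1) ≡ 13/2. 2⁻¹ ≡ 9 (mod 17), so λ ≡ 13·9 ≡ 15.
  x = λ² - 11 - 11 = 225 - 22 ≡ 16; y = λ·(11 - 16) - 1 ≡ 9. → (16, 9)
3A: (16, 9) + (11, 1). λ = (1 - 9)/(11 - 16) ≡ 9/12 mod 17. 12⁻¹ ≡ 10 (mod 17) since 12·10 = 120 ≡ 1, so λ ≡ 5.
  x = λ² - 16 - 11 = 25 - 27 ≡ 15; y = λ·(16 - 15) - 9 ≡ 13. → (15, 13)
4A: (15, 13) + (11, 1). λ = (1 - 13)/(11 - 15) ≡ 5/13 mod 17. 13⁻¹ ≡ 4 (mod 17), so λ ≡ 3.
  x = λ² - 15 - 11 = 9 - 26 ≡ 0; y = λ·(15 - 0) - 13 ≡ 15. → (0, 15)
4A = (0, 15).
Finally 4A + B:
(0, 15) + (16, 9). λ = (9 - 15)/(16 - 0) ≡ 11/16 mod 17. 16⁻¹ ≡ 16 (mod 17), so λ ≡ 6.
  x = λ² - 0 - 16 = 36 - 16 ≡ 3; y = λ·(0 - 3) - 15 ≡ 1. → (3, 1)

(3, 1)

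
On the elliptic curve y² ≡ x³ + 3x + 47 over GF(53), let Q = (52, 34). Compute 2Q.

(17, 33)

tangent at (52, 34): λ = (3·52² + 3)/(2·34) ≡ 6/15. 15⁻¹ ≡ 46 (mod 53), so λ ≡ 6·46 ≡ 11.
  x = λ² - 52 - 52 = 121 - 104 ≡ 17; y = λ·(52 - 17) - 34 ≡ 33. → (17, 33)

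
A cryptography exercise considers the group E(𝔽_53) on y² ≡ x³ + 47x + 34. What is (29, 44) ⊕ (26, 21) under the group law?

(29, 44) + (26, 21). λ = (21 - 44)/(26 - 29) ≡ 30/50 mod 53. 50⁻¹ ≡ 35 (mod 53), so λ ≡ 43.
  x = λ² - 29 - 26 = 1849 - 55 ≡ 45; y = λ·(29 - 45) - 44 ≡ 10. → (45, 10)

(45, 10)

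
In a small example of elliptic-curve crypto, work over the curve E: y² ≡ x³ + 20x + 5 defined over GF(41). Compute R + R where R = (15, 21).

tangent at (15, 21): λ = (3·15² + 20)/(2·21) ≡ 39/1. 1⁻¹ ≡ 1 (mod 41), so λ ≡ 39·1 ≡ 39.
  x = λ² - 15 - 15 = 1521 - 30 ≡ 15; y = λ·(15 - 15) - 21 ≡ 20. → (15, 20)

(15, 20)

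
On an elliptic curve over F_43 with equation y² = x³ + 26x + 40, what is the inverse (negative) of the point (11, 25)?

(11, 18)

-(11, 25) = (11, -25 mod 43) = (11, 18).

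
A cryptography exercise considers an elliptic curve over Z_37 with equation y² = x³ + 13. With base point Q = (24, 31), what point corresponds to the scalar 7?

(20, 24)

Double-and-add on 7 = (111)₂. Start with Q = (24, 31) for the leading 1-bit.
double: tangent at (24, 31): λ = (3·24² + 0)/(2·31) ≡ 26/25. 25⁻¹ ≡ 3 (mod 37) since 25·3 = 75 ≡ 1, so λ ≡ 26·3 ≡ 4.
  x = λ² - 24 - 24 = 16 - 48 ≡ 5; y = λ·(24 - 5) - 31 ≡ 8. → (5, 8)
add Q: (5, 8) + (24, 31). λ = (31 - 8)/(24 - 5) ≡ 23/19 mod 37. 19⁻¹ ≡ 2 (mod 37), so λ ≡ 9.
  x = λ² - 5 - 24 = 81 - 29 ≡ 15; y = λ·(5 - 15) - 8 ≡ 13. → (15, 13)
double: tangent at (15, 13): λ = (3·15² + 0)/(2·13) ≡ 9/26. 26⁻¹ ≡ 10 (mod 37) since 26·10 = 260 ≡ 1, so λ ≡ 9·10 ≡ 16.
  x = λ² - 15 - 15 = 256 - 30 ≡ 4; y = λ·(15 - 4) - 13 ≡ 15. → (4, 15)
add Q: (4, 15) + (24, 31). λ = (31 - 15)/(24 - 4) ≡ 16/20 mod 37. 20⁻¹ ≡ 13 (mod 37) since 20·13 = 260 ≡ 1, so λ ≡ 23.
  x = λ² - 4 - 24 = 529 - 28 ≡ 20; y = λ·(4 - 20) - 15 ≡ 24. → (20, 24)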